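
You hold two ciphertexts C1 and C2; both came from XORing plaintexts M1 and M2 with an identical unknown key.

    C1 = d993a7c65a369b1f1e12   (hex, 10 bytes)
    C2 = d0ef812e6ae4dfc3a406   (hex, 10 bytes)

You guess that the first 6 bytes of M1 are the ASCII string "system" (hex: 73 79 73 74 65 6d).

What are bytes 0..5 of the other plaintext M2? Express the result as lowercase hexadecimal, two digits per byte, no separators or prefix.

First, C1 ⊕ C2 = (M1 ⊕ K) ⊕ (M2 ⊕ K) = M1 ⊕ M2, so the key drops out. Then M2 = (M1 ⊕ M2) ⊕ M1 over the first 6 bytes.
byte 0: (d9 ⊕ d0) ⊕ 73 = 09 ⊕ 73 = 7a
byte 1: (93 ⊕ ef) ⊕ 79 = 7c ⊕ 79 = 05
byte 2: (a7 ⊕ 81) ⊕ 73 = 26 ⊕ 73 = 55
byte 3: (c6 ⊕ 2e) ⊕ 74 = e8 ⊕ 74 = 9c
byte 4: (5a ⊕ 6a) ⊕ 65 = 30 ⊕ 65 = 55
byte 5: (36 ⊕ e4) ⊕ 6d = d2 ⊕ 6d = bf

7a05559c55bf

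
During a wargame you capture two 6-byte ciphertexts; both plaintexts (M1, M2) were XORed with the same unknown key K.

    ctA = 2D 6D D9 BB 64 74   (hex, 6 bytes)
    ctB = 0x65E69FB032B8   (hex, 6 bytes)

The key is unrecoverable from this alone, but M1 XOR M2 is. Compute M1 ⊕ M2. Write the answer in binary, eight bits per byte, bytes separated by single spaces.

01001000 10001011 01000110 00001011 01010110 11001100

ctA ⊕ ctB = (M1 ⊕ K) ⊕ (M2 ⊕ K) = M1 ⊕ M2 — the shared key cancels under XOR.
2d ^ 65 = 48
6d ^ e6 = 8b
d9 ^ 9f = 46
bb ^ b0 = 0b
64 ^ 32 = 56
74 ^ b8 = cc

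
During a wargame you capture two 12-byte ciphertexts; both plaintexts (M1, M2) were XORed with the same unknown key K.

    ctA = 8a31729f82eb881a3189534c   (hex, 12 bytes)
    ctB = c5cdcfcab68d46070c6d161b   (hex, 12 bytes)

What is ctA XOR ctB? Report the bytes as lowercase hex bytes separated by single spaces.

4f fc bd 55 34 66 ce 1d 3d e4 45 57

ctA ⊕ ctB = (M1 ⊕ K) ⊕ (M2 ⊕ K) = M1 ⊕ M2 — the shared key cancels under XOR.
138 ⊕ 197 =  79
 49 ⊕ 205 = 252
114 ⊕ 207 = 189
159 ⊕ 202 =  85
130 ⊕ 182 =  52
235 ⊕ 141 = 102
136 ⊕  70 = 206
 26 ⊕   7 =  29
 49 ⊕  12 =  61
137 ⊕ 109 = 228
 83 ⊕  22 =  69
 76 ⊕  27 =  87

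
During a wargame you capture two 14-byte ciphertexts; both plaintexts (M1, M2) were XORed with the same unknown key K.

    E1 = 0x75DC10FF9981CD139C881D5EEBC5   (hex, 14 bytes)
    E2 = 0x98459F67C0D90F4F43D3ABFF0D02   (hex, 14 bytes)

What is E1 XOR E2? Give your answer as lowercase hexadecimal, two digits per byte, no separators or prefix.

ed998f985958c25cdf5bb6a1e6c7

E1 ⊕ E2 = (M1 ⊕ K) ⊕ (M2 ⊕ K) = M1 ⊕ M2 — the shared key cancels under XOR.
75 ^ 98 = ed
dc ^ 45 = 99
10 ^ 9f = 8f
ff ^ 67 = 98
99 ^ c0 = 59
81 ^ d9 = 58
cd ^ 0f = c2
13 ^ 4f = 5c
9c ^ 43 = df
88 ^ d3 = 5b
1d ^ ab = b6
5e ^ ff = a1
eb ^ 0d = e6
c5 ^ 02 = c7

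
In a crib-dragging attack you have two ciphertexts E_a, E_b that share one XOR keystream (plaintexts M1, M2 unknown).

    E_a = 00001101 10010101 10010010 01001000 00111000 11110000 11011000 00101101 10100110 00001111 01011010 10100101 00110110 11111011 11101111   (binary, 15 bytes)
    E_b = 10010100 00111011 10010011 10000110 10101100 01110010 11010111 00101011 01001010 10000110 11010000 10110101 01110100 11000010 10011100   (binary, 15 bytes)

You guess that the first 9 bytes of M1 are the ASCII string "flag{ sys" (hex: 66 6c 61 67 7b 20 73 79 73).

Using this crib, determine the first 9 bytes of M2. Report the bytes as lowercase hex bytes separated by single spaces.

First, E_a ⊕ E_b = (M1 ⊕ K) ⊕ (M2 ⊕ K) = M1 ⊕ M2, so the key drops out. Then M2 = (M1 ⊕ M2) ⊕ M1 over the first 9 bytes.
byte 0: (0d ^ 94) ^ 66 = 99 ^ 66 = ff
byte 1: (95 ^ 3b) ^ 6c = ae ^ 6c = c2
byte 2: (92 ^ 93) ^ 61 = 01 ^ 61 = 60
byte 3: (48 ^ 86) ^ 67 = ce ^ 67 = a9
byte 4: (38 ^ ac) ^ 7b = 94 ^ 7b = ef
byte 5: (f0 ^ 72) ^ 20 = 82 ^ 20 = a2
byte 6: (d8 ^ d7) ^ 73 = 0f ^ 73 = 7c
byte 7: (2d ^ 2b) ^ 79 = 06 ^ 79 = 7f
byte 8: (a6 ^ 4a) ^ 73 = ec ^ 73 = 9f

ff c2 60 a9 ef a2 7c 7f 9f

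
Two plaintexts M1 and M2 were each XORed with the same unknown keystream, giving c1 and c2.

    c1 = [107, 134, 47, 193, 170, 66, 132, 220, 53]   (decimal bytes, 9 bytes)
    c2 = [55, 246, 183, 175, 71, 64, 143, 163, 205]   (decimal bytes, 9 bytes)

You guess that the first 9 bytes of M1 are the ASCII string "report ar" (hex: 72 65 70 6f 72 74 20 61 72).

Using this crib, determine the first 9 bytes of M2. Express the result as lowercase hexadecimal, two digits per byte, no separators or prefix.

2e15e8019f762b1e8a

First, c1 ⊕ c2 = (M1 ⊕ K) ⊕ (M2 ⊕ K) = M1 ⊕ M2, so the key drops out. Then M2 = (M1 ⊕ M2) ⊕ M1 over the first 9 bytes.
byte 0: (6b ^ 37) ^ 72 = 5c ^ 72 = 2e
byte 1: (86 ^ f6) ^ 65 = 70 ^ 65 = 15
byte 2: (2f ^ b7) ^ 70 = 98 ^ 70 = e8
byte 3: (c1 ^ af) ^ 6f = 6e ^ 6f = 01
byte 4: (aa ^ 47) ^ 72 = ed ^ 72 = 9f
byte 5: (42 ^ 40) ^ 74 = 02 ^ 74 = 76
byte 6: (84 ^ 8f) ^ 20 = 0b ^ 20 = 2b
byte 7: (dc ^ a3) ^ 61 = 7f ^ 61 = 1e
byte 8: (35 ^ cd) ^ 72 = f8 ^ 72 = 8a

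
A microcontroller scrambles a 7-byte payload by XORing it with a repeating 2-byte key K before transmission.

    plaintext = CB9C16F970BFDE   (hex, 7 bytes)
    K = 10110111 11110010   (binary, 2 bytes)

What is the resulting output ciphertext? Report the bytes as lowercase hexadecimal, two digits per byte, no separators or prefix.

7c6ea10bc74d69

The 2-byte key repeats, so the effective keystream is b7 f2 b7 f2 b7 f2 b7.
byte 0: cb XOR b7 = 7c
byte 1: 9c XOR f2 = 6e
byte 2: 16 XOR b7 = a1
byte 3: f9 XOR f2 = 0b
byte 4: 70 XOR b7 = c7
byte 5: bf XOR f2 = 4d
byte 6: de XOR b7 = 69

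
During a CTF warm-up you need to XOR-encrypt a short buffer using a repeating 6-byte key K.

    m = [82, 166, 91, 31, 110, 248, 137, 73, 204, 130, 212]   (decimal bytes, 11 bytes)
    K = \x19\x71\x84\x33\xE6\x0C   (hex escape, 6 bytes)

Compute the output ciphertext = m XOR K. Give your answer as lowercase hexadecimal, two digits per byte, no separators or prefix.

The 6-byte key repeats, so the effective keystream is 19 71 84 33 e6 0c 19 71 84 33 e6.
byte 0:  82 ⊕  25 =  75
byte 1: 166 ⊕ 113 = 215
byte 2:  91 ⊕ 132 = 223
byte 3:  31 ⊕  51 =  44
byte 4: 110 ⊕ 230 = 136
byte 5: 248 ⊕  12 = 244
byte 6: 137 ⊕  25 = 144
byte 7:  73 ⊕ 113 =  56
byte 8: 204 ⊕ 132 =  72
byte 9: 130 ⊕  51 = 177
byte 10: 212 ⊕ 230 =  50

4bd7df2c88f4903848b132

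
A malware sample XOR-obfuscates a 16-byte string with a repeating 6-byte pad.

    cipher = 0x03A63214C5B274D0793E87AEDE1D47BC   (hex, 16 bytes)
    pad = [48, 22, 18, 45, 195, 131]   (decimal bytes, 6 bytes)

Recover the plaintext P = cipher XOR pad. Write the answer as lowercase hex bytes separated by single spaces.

The 6-byte key repeats, so the effective keystream is 30 16 12 2d c3 83 30 16 12 2d c3 83 30 16 12 2d.
byte 0: 03 ^ 30 = 33
byte 1: a6 ^ 16 = b0
byte 2: 32 ^ 12 = 20
byte 3: 14 ^ 2d = 39
byte 4: c5 ^ c3 = 06
byte 5: b2 ^ 83 = 31
byte 6: 74 ^ 30 = 44
byte 7: d0 ^ 16 = c6
byte 8: 79 ^ 12 = 6b
byte 9: 3e ^ 2d = 13
byte 10: 87 ^ c3 = 44
byte 11: ae ^ 83 = 2d
byte 12: de ^ 30 = ee
byte 13: 1d ^ 16 = 0b
byte 14: 47 ^ 12 = 55
byte 15: bc ^ 2d = 91

33 b0 20 39 06 31 44 c6 6b 13 44 2d ee 0b 55 91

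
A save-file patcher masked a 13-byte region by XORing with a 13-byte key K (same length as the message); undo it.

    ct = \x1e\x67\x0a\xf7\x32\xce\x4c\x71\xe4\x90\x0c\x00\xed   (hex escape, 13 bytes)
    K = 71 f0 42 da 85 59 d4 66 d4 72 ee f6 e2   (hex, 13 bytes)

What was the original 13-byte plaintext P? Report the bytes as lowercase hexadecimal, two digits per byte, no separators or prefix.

6f97482db797981730e2e2f60f

00011110 XOR 01110001 = 01101111
01100111 XOR 11110000 = 10010111
00001010 XOR 01000010 = 01001000
11110111 XOR 11011010 = 00101101
00110010 XOR 10000101 = 10110111
11001110 XOR 01011001 = 10010111
01001100 XOR 11010100 = 10011000
01110001 XOR 01100110 = 00010111
11100100 XOR 11010100 = 00110000
10010000 XOR 01110010 = 11100010
00001100 XOR 11101110 = 11100010
00000000 XOR 11110110 = 11110110
11101101 XOR 11100010 = 00001111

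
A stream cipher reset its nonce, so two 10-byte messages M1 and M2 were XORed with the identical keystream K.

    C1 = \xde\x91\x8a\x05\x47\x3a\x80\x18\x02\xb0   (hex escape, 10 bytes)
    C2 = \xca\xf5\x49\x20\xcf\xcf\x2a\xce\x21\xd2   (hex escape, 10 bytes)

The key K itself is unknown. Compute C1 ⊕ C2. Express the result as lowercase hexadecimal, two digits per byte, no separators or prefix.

C1 ⊕ C2 = (M1 ⊕ K) ⊕ (M2 ⊕ K) = M1 ⊕ M2 — the shared key cancels under XOR.
de ^ ca = 14
91 ^ f5 = 64
8a ^ 49 = c3
05 ^ 20 = 25
47 ^ cf = 88
3a ^ cf = f5
80 ^ 2a = aa
18 ^ ce = d6
02 ^ 21 = 23
b0 ^ d2 = 62

1464c32588f5aad62362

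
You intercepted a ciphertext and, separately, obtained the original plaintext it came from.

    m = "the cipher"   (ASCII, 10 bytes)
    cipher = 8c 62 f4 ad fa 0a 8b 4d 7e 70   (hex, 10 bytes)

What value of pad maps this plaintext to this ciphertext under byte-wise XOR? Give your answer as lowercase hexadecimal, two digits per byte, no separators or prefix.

Since cipher = m ⊕ pad, XORing both sides with m gives pad = m ⊕ cipher.
byte 0: 74 ⊕ 8c = f8
byte 1: 68 ⊕ 62 = 0a
byte 2: 65 ⊕ f4 = 91
byte 3: 20 ⊕ ad = 8d
byte 4: 63 ⊕ fa = 99
byte 5: 69 ⊕ 0a = 63
byte 6: 70 ⊕ 8b = fb
byte 7: 68 ⊕ 4d = 25
byte 8: 65 ⊕ 7e = 1b
byte 9: 72 ⊕ 70 = 02

f80a918d9963fb251b02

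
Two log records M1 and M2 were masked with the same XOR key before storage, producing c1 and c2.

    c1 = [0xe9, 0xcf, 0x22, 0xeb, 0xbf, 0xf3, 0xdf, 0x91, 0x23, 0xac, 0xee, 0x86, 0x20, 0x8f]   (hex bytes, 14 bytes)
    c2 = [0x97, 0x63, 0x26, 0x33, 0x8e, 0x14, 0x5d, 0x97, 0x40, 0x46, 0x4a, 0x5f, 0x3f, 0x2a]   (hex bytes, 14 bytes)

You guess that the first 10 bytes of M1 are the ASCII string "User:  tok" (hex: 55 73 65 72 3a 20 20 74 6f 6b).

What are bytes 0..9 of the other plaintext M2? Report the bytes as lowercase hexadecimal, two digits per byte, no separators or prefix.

First, c1 ⊕ c2 = (M1 ⊕ K) ⊕ (M2 ⊕ K) = M1 ⊕ M2, so the key drops out. Then M2 = (M1 ⊕ M2) ⊕ M1 over the first 10 bytes.
byte 0: (e9 XOR 97) XOR 55 = 7e XOR 55 = 2b
byte 1: (cf XOR 63) XOR 73 = ac XOR 73 = df
byte 2: (22 XOR 26) XOR 65 = 04 XOR 65 = 61
byte 3: (eb XOR 33) XOR 72 = d8 XOR 72 = aa
byte 4: (bf XOR 8e) XOR 3a = 31 XOR 3a = 0b
byte 5: (f3 XOR 14) XOR 20 = e7 XOR 20 = c7
byte 6: (df XOR 5d) XOR 20 = 82 XOR 20 = a2
byte 7: (91 XOR 97) XOR 74 = 06 XOR 74 = 72
byte 8: (23 XOR 40) XOR 6f = 63 XOR 6f = 0c
byte 9: (ac XOR 46) XOR 6b = ea XOR 6b = 81

2bdf61aa0bc7a2720c81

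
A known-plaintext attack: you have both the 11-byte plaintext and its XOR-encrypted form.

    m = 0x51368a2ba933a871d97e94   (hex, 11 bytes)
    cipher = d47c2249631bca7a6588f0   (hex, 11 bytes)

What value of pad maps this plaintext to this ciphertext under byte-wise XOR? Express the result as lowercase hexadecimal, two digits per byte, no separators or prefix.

Since cipher = m ⊕ pad, XORing both sides with m gives pad = m ⊕ cipher.
51 XOR d4 = 85
36 XOR 7c = 4a
8a XOR 22 = a8
2b XOR 49 = 62
a9 XOR 63 = ca
33 XOR 1b = 28
a8 XOR ca = 62
71 XOR 7a = 0b
d9 XOR 65 = bc
7e XOR 88 = f6
94 XOR f0 = 64

854aa862ca28620bbcf664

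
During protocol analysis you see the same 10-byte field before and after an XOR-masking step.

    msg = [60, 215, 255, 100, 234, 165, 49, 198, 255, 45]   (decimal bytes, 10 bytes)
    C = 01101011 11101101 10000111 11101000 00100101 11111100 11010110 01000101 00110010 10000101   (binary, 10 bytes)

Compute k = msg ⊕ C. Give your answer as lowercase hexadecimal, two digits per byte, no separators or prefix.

573a788ccf59e783cda8

Since C = msg ⊕ k, XORing both sides with msg gives k = msg ⊕ C.
00111100 xor 01101011 = 01010111
11010111 xor 11101101 = 00111010
11111111 xor 10000111 = 01111000
01100100 xor 11101000 = 10001100
11101010 xor 00100101 = 11001111
10100101 xor 11111100 = 01011001
00110001 xor 11010110 = 11100111
11000110 xor 01000101 = 10000011
11111111 xor 00110010 = 11001101
00101101 xor 10000101 = 10101000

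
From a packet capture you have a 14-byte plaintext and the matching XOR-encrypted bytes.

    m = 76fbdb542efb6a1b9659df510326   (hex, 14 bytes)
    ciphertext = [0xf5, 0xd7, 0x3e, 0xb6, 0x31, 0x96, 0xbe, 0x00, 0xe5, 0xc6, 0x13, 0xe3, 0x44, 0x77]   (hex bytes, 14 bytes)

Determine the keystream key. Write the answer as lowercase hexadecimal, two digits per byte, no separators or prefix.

832ce5e21f6dd41b739fccb24751

Since ciphertext = m ⊕ key, XORing both sides with m gives key = m ⊕ ciphertext.
76 ^ f5 = 83
fb ^ d7 = 2c
db ^ 3e = e5
54 ^ b6 = e2
2e ^ 31 = 1f
fb ^ 96 = 6d
6a ^ be = d4
1b ^ 00 = 1b
96 ^ e5 = 73
59 ^ c6 = 9f
df ^ 13 = cc
51 ^ e3 = b2
03 ^ 44 = 47
26 ^ 77 = 51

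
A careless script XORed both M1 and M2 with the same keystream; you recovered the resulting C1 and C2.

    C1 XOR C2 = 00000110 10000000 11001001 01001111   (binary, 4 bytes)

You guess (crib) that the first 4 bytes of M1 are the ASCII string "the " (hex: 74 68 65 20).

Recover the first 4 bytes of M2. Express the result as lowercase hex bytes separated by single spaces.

Since C1 ⊕ C2 = M1 ⊕ M2, XORing with the guessed M1 bytes yields the corresponding M2 bytes: M2 = (C1 ⊕ C2) ⊕ M1.
  6 xor 116 = 114
128 xor 104 = 232
201 xor 101 = 172
 79 xor  32 = 111

72 e8 ac 6f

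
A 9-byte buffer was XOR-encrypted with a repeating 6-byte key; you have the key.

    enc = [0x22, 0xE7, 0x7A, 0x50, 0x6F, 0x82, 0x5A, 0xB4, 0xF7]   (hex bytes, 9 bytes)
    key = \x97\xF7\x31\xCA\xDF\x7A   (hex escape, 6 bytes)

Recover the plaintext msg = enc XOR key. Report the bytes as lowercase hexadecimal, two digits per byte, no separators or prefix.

b5104b9ab0f8cd43c6

The 6-byte key repeats, so the effective keystream is 97 f7 31 ca df 7a 97 f7 31.
byte 0:  34 XOR 151 = 181
byte 1: 231 XOR 247 =  16
byte 2: 122 XOR  49 =  75
byte 3:  80 XOR 202 = 154
byte 4: 111 XOR 223 = 176
byte 5: 130 XOR 122 = 248
byte 6:  90 XOR 151 = 205
byte 7: 180 XOR 247 =  67
byte 8: 247 XOR  49 = 198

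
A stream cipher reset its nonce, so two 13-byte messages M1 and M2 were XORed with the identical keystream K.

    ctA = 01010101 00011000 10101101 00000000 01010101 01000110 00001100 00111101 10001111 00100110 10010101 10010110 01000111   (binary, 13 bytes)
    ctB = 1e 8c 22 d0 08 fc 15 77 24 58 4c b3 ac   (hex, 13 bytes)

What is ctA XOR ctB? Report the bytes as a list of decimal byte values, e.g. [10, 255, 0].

[75, 148, 143, 208, 93, 186, 25, 74, 171, 126, 217, 37, 235]

ctA ⊕ ctB = (M1 ⊕ K) ⊕ (M2 ⊕ K) = M1 ⊕ M2 — the shared key cancels under XOR.
byte 0: 01010101 XOR 00011110 = 01001011
byte 1: 00011000 XOR 10001100 = 10010100
byte 2: 10101101 XOR 00100010 = 10001111
byte 3: 00000000 XOR 11010000 = 11010000
byte 4: 01010101 XOR 00001000 = 01011101
byte 5: 01000110 XOR 11111100 = 10111010
byte 6: 00001100 XOR 00010101 = 00011001
byte 7: 00111101 XOR 01110111 = 01001010
byte 8: 10001111 XOR 00100100 = 10101011
byte 9: 00100110 XOR 01011000 = 01111110
byte 10: 10010101 XOR 01001100 = 11011001
byte 11: 10010110 XOR 10110011 = 00100101
byte 12: 01000111 XOR 10101100 = 11101011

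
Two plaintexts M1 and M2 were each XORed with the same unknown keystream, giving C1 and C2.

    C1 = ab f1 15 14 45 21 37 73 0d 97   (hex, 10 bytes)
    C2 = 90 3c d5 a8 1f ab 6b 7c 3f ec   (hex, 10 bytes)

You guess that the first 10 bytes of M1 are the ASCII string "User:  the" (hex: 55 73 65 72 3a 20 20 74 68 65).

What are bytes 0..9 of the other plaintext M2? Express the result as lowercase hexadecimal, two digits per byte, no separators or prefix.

6ebea5ce60aa7c7b5a1e

First, C1 ⊕ C2 = (M1 ⊕ K) ⊕ (M2 ⊕ K) = M1 ⊕ M2, so the key drops out. Then M2 = (M1 ⊕ M2) ⊕ M1 over the first 10 bytes.
byte 0: (ab xor 90) xor 55 = 3b xor 55 = 6e
byte 1: (f1 xor 3c) xor 73 = cd xor 73 = be
byte 2: (15 xor d5) xor 65 = c0 xor 65 = a5
byte 3: (14 xor a8) xor 72 = bc xor 72 = ce
byte 4: (45 xor 1f) xor 3a = 5a xor 3a = 60
byte 5: (21 xor ab) xor 20 = 8a xor 20 = aa
byte 6: (37 xor 6b) xor 20 = 5c xor 20 = 7c
byte 7: (73 xor 7c) xor 74 = 0f xor 74 = 7b
byte 8: (0d xor 3f) xor 68 = 32 xor 68 = 5a
byte 9: (97 xor ec) xor 65 = 7b xor 65 = 1e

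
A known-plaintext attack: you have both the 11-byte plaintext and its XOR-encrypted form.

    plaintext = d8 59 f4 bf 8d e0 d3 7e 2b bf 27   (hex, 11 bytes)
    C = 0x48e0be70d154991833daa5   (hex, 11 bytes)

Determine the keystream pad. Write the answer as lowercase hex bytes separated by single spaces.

Since C = plaintext ⊕ pad, XORing both sides with plaintext gives pad = plaintext ⊕ C.
byte 0: d8 ⊕ 48 = 90
byte 1: 59 ⊕ e0 = b9
byte 2: f4 ⊕ be = 4a
byte 3: bf ⊕ 70 = cf
byte 4: 8d ⊕ d1 = 5c
byte 5: e0 ⊕ 54 = b4
byte 6: d3 ⊕ 99 = 4a
byte 7: 7e ⊕ 18 = 66
byte 8: 2b ⊕ 33 = 18
byte 9: bf ⊕ da = 65
byte 10: 27 ⊕ a5 = 82

90 b9 4a cf 5c b4 4a 66 18 65 82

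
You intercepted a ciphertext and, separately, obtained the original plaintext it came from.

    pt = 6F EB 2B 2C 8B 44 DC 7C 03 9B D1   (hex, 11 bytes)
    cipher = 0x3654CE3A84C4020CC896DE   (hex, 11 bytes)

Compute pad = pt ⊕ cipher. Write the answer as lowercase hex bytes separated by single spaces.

59 bf e5 16 0f 80 de 70 cb 0d 0f

Since cipher = pt ⊕ pad, XORing both sides with pt gives pad = pt ⊕ cipher.
01101111 ⊕ 00110110 = 01011001
11101011 ⊕ 01010100 = 10111111
00101011 ⊕ 11001110 = 11100101
00101100 ⊕ 00111010 = 00010110
10001011 ⊕ 10000100 = 00001111
01000100 ⊕ 11000100 = 10000000
11011100 ⊕ 00000010 = 11011110
01111100 ⊕ 00001100 = 01110000
00000011 ⊕ 11001000 = 11001011
10011011 ⊕ 10010110 = 00001101
11010001 ⊕ 11011110 = 00001111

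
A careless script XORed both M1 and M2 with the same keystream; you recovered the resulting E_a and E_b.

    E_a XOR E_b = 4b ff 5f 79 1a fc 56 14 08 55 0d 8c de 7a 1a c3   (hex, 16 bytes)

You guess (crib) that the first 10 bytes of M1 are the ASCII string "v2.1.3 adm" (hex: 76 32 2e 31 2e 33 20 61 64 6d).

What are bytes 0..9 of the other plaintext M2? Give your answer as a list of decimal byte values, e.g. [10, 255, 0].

Since E_a ⊕ E_b = M1 ⊕ M2, XORing with the guessed M1 bytes yields the corresponding M2 bytes: M2 = (E_a ⊕ E_b) ⊕ M1.
01001011 ^ 01110110 = 00111101
11111111 ^ 00110010 = 11001101
01011111 ^ 00101110 = 01110001
01111001 ^ 00110001 = 01001000
00011010 ^ 00101110 = 00110100
11111100 ^ 00110011 = 11001111
01010110 ^ 00100000 = 01110110
00010100 ^ 01100001 = 01110101
00001000 ^ 01100100 = 01101100
01010101 ^ 01101101 = 00111000

[61, 205, 113, 72, 52, 207, 118, 117, 108, 56]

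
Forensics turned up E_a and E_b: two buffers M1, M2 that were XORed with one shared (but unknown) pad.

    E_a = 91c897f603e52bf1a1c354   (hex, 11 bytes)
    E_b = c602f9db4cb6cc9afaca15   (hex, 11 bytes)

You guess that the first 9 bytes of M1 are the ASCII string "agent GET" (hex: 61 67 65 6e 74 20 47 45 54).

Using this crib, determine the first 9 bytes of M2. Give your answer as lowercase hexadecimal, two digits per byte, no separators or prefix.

First, E_a ⊕ E_b = (M1 ⊕ K) ⊕ (M2 ⊕ K) = M1 ⊕ M2, so the key drops out. Then M2 = (M1 ⊕ M2) ⊕ M1 over the first 9 bytes.
byte 0: (91 XOR c6) XOR 61 = 57 XOR 61 = 36
byte 1: (c8 XOR 02) XOR 67 = ca XOR 67 = ad
byte 2: (97 XOR f9) XOR 65 = 6e XOR 65 = 0b
byte 3: (f6 XOR db) XOR 6e = 2d XOR 6e = 43
byte 4: (03 XOR 4c) XOR 74 = 4f XOR 74 = 3b
byte 5: (e5 XOR b6) XOR 20 = 53 XOR 20 = 73
byte 6: (2b XOR cc) XOR 47 = e7 XOR 47 = a0
byte 7: (f1 XOR 9a) XOR 45 = 6b XOR 45 = 2e
byte 8: (a1 XOR fa) XOR 54 = 5b XOR 54 = 0f

36ad0b433b73a02e0f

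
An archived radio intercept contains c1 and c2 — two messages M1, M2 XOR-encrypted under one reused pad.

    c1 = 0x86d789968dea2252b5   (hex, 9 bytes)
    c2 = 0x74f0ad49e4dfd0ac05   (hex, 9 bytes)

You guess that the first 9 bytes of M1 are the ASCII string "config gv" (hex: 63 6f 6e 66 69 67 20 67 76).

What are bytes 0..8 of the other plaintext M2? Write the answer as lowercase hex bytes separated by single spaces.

First, c1 ⊕ c2 = (M1 ⊕ K) ⊕ (M2 ⊕ K) = M1 ⊕ M2, so the key drops out. Then M2 = (M1 ⊕ M2) ⊕ M1 over the first 9 bytes.
byte 0: (86 xor 74) xor 63 = f2 xor 63 = 91
byte 1: (d7 xor f0) xor 6f = 27 xor 6f = 48
byte 2: (89 xor ad) xor 6e = 24 xor 6e = 4a
byte 3: (96 xor 49) xor 66 = df xor 66 = b9
byte 4: (8d xor e4) xor 69 = 69 xor 69 = 00
byte 5: (ea xor df) xor 67 = 35 xor 67 = 52
byte 6: (22 xor d0) xor 20 = f2 xor 20 = d2
byte 7: (52 xor ac) xor 67 = fe xor 67 = 99
byte 8: (b5 xor 05) xor 76 = b0 xor 76 = c6

91 48 4a b9 00 52 d2 99 c6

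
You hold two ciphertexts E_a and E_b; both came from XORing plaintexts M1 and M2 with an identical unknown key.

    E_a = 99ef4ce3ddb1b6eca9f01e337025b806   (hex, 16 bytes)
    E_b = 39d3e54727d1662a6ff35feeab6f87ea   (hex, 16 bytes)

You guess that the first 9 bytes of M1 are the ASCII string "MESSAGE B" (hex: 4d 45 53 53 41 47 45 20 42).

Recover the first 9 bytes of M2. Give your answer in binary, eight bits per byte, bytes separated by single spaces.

First, E_a ⊕ E_b = (M1 ⊕ K) ⊕ (M2 ⊕ K) = M1 ⊕ M2, so the key drops out. Then M2 = (M1 ⊕ M2) ⊕ M1 over the first 9 bytes.
byte 0: (99 ⊕ 39) ⊕ 4d = a0 ⊕ 4d = ed
byte 1: (ef ⊕ d3) ⊕ 45 = 3c ⊕ 45 = 79
byte 2: (4c ⊕ e5) ⊕ 53 = a9 ⊕ 53 = fa
byte 3: (e3 ⊕ 47) ⊕ 53 = a4 ⊕ 53 = f7
byte 4: (dd ⊕ 27) ⊕ 41 = fa ⊕ 41 = bb
byte 5: (b1 ⊕ d1) ⊕ 47 = 60 ⊕ 47 = 27
byte 6: (b6 ⊕ 66) ⊕ 45 = d0 ⊕ 45 = 95
byte 7: (ec ⊕ 2a) ⊕ 20 = c6 ⊕ 20 = e6
byte 8: (a9 ⊕ 6f) ⊕ 42 = c6 ⊕ 42 = 84

11101101 01111001 11111010 11110111 10111011 00100111 10010101 11100110 10000100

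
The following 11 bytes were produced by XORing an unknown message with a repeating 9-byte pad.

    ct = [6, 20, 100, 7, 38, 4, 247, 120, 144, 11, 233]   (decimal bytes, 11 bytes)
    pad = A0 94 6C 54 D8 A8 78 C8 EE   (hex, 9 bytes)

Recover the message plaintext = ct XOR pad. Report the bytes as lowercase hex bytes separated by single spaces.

The 9-byte key repeats, so the effective keystream is a0 94 6c 54 d8 a8 78 c8 ee a0 94.
byte 0: 00000110 XOR 10100000 = 10100110
byte 1: 00010100 XOR 10010100 = 10000000
byte 2: 01100100 XOR 01101100 = 00001000
byte 3: 00000111 XOR 01010100 = 01010011
byte 4: 00100110 XOR 11011000 = 11111110
byte 5: 00000100 XOR 10101000 = 10101100
byte 6: 11110111 XOR 01111000 = 10001111
byte 7: 01111000 XOR 11001000 = 10110000
byte 8: 10010000 XOR 11101110 = 01111110
byte 9: 00001011 XOR 10100000 = 10101011
byte 10: 11101001 XOR 10010100 = 01111101

a6 80 08 53 fe ac 8f b0 7e ab 7d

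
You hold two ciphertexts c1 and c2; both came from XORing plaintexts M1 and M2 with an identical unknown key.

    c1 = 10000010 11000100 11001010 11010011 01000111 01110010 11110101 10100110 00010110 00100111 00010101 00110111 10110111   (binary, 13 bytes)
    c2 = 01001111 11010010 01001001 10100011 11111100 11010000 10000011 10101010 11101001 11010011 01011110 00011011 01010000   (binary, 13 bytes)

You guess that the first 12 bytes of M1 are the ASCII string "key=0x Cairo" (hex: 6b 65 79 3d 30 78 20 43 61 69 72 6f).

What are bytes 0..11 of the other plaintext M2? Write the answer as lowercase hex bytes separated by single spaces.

a6 73 fa 4d 8b da 56 4f 9e 9d 39 43

First, c1 ⊕ c2 = (M1 ⊕ K) ⊕ (M2 ⊕ K) = M1 ⊕ M2, so the key drops out. Then M2 = (M1 ⊕ M2) ⊕ M1 over the first 12 bytes.
byte 0: (82 xor 4f) xor 6b = cd xor 6b = a6
byte 1: (c4 xor d2) xor 65 = 16 xor 65 = 73
byte 2: (ca xor 49) xor 79 = 83 xor 79 = fa
byte 3: (d3 xor a3) xor 3d = 70 xor 3d = 4d
byte 4: (47 xor fc) xor 30 = bb xor 30 = 8b
byte 5: (72 xor d0) xor 78 = a2 xor 78 = da
byte 6: (f5 xor 83) xor 20 = 76 xor 20 = 56
byte 7: (a6 xor aa) xor 43 = 0c xor 43 = 4f
byte 8: (16 xor e9) xor 61 = ff xor 61 = 9e
byte 9: (27 xor d3) xor 69 = f4 xor 69 = 9d
byte 10: (15 xor 5e) xor 72 = 4b xor 72 = 39
byte 11: (37 xor 1b) xor 6f = 2c xor 6f = 43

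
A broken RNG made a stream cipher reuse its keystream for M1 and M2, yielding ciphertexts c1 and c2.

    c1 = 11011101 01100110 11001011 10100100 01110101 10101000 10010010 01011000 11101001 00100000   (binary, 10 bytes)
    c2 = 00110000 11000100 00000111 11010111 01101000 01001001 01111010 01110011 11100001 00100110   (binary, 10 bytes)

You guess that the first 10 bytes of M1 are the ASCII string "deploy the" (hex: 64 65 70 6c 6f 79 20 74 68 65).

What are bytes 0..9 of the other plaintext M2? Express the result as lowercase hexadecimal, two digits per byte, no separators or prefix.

89c7bc1f7298c85f6063

First, c1 ⊕ c2 = (M1 ⊕ K) ⊕ (M2 ⊕ K) = M1 ⊕ M2, so the key drops out. Then M2 = (M1 ⊕ M2) ⊕ M1 over the first 10 bytes.
byte 0: (dd xor 30) xor 64 = ed xor 64 = 89
byte 1: (66 xor c4) xor 65 = a2 xor 65 = c7
byte 2: (cb xor 07) xor 70 = cc xor 70 = bc
byte 3: (a4 xor d7) xor 6c = 73 xor 6c = 1f
byte 4: (75 xor 68) xor 6f = 1d xor 6f = 72
byte 5: (a8 xor 49) xor 79 = e1 xor 79 = 98
byte 6: (92 xor 7a) xor 20 = e8 xor 20 = c8
byte 7: (58 xor 73) xor 74 = 2b xor 74 = 5f
byte 8: (e9 xor e1) xor 68 = 08 xor 68 = 60
byte 9: (20 xor 26) xor 65 = 06 xor 65 = 63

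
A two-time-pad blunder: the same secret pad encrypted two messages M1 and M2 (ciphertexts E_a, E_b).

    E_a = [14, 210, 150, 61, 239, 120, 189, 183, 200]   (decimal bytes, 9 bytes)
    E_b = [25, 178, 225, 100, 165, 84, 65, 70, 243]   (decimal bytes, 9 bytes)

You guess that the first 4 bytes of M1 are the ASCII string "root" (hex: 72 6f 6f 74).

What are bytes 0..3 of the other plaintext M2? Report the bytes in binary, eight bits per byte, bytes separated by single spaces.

First, E_a ⊕ E_b = (M1 ⊕ K) ⊕ (M2 ⊕ K) = M1 ⊕ M2, so the key drops out. Then M2 = (M1 ⊕ M2) ⊕ M1 over the first 4 bytes.
byte 0: (0e ⊕ 19) ⊕ 72 = 17 ⊕ 72 = 65
byte 1: (d2 ⊕ b2) ⊕ 6f = 60 ⊕ 6f = 0f
byte 2: (96 ⊕ e1) ⊕ 6f = 77 ⊕ 6f = 18
byte 3: (3d ⊕ 64) ⊕ 74 = 59 ⊕ 74 = 2d

01100101 00001111 00011000 00101101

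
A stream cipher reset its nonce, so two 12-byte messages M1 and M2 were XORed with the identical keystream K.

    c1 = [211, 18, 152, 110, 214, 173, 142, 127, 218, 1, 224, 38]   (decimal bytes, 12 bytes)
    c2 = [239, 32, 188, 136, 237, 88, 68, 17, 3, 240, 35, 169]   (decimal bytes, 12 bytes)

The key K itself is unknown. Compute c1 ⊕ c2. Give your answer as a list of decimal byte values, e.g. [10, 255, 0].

[60, 50, 36, 230, 59, 245, 202, 110, 217, 241, 195, 143]

c1 ⊕ c2 = (M1 ⊕ K) ⊕ (M2 ⊕ K) = M1 ⊕ M2 — the shared key cancels under XOR.
byte 0: 211 XOR 239 =  60
byte 1:  18 XOR  32 =  50
byte 2: 152 XOR 188 =  36
byte 3: 110 XOR 136 = 230
byte 4: 214 XOR 237 =  59
byte 5: 173 XOR  88 = 245
byte 6: 142 XOR  68 = 202
byte 7: 127 XOR  17 = 110
byte 8: 218 XOR   3 = 217
byte 9:   1 XOR 240 = 241
byte 10: 224 XOR  35 = 195
byte 11:  38 XOR 169 = 143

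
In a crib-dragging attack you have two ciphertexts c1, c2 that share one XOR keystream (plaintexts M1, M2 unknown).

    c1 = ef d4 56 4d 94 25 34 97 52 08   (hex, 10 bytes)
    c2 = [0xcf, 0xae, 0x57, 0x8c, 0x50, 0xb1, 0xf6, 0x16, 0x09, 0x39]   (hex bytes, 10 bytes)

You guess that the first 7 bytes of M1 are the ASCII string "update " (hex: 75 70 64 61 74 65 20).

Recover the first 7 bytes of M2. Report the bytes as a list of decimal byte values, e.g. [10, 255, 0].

[85, 10, 101, 160, 176, 241, 226]

First, c1 ⊕ c2 = (M1 ⊕ K) ⊕ (M2 ⊕ K) = M1 ⊕ M2, so the key drops out. Then M2 = (M1 ⊕ M2) ⊕ M1 over the first 7 bytes.
byte 0: (ef XOR cf) XOR 75 = 20 XOR 75 = 55
byte 1: (d4 XOR ae) XOR 70 = 7a XOR 70 = 0a
byte 2: (56 XOR 57) XOR 64 = 01 XOR 64 = 65
byte 3: (4d XOR 8c) XOR 61 = c1 XOR 61 = a0
byte 4: (94 XOR 50) XOR 74 = c4 XOR 74 = b0
byte 5: (25 XOR b1) XOR 65 = 94 XOR 65 = f1
byte 6: (34 XOR f6) XOR 20 = c2 XOR 20 = e2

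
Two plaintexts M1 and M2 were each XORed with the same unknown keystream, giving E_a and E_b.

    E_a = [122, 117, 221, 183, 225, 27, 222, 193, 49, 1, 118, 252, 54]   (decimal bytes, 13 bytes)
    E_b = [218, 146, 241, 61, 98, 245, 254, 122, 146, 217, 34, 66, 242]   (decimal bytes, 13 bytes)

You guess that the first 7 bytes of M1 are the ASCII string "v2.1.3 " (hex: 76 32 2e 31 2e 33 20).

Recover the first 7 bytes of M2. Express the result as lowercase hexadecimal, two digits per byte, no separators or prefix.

d6d502bbaddd00

First, E_a ⊕ E_b = (M1 ⊕ K) ⊕ (M2 ⊕ K) = M1 ⊕ M2, so the key drops out. Then M2 = (M1 ⊕ M2) ⊕ M1 over the first 7 bytes.
byte 0: (7a ^ da) ^ 76 = a0 ^ 76 = d6
byte 1: (75 ^ 92) ^ 32 = e7 ^ 32 = d5
byte 2: (dd ^ f1) ^ 2e = 2c ^ 2e = 02
byte 3: (b7 ^ 3d) ^ 31 = 8a ^ 31 = bb
byte 4: (e1 ^ 62) ^ 2e = 83 ^ 2e = ad
byte 5: (1b ^ f5) ^ 33 = ee ^ 33 = dd
byte 6: (de ^ fe) ^ 20 = 20 ^ 20 = 00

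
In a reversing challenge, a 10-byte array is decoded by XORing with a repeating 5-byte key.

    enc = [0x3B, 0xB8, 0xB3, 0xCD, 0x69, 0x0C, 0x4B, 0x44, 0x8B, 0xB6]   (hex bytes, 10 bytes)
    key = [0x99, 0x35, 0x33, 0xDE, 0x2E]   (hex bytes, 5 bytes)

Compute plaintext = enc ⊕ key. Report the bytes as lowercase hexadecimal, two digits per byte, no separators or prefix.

The 5-byte key repeats, so the effective keystream is 99 35 33 de 2e 99 35 33 de 2e.
byte 0: 3b xor 99 = a2
byte 1: b8 xor 35 = 8d
byte 2: b3 xor 33 = 80
byte 3: cd xor de = 13
byte 4: 69 xor 2e = 47
byte 5: 0c xor 99 = 95
byte 6: 4b xor 35 = 7e
byte 7: 44 xor 33 = 77
byte 8: 8b xor de = 55
byte 9: b6 xor 2e = 98

a28d801347957e775598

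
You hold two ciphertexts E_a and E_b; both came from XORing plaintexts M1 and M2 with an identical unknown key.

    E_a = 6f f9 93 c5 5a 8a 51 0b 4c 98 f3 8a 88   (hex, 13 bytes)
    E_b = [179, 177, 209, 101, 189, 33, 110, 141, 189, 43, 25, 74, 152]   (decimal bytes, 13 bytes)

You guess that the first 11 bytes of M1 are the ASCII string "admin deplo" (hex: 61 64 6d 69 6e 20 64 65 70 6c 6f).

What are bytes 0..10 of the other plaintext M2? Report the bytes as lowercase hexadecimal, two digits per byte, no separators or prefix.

First, E_a ⊕ E_b = (M1 ⊕ K) ⊕ (M2 ⊕ K) = M1 ⊕ M2, so the key drops out. Then M2 = (M1 ⊕ M2) ⊕ M1 over the first 11 bytes.
byte 0: (6f XOR b3) XOR 61 = dc XOR 61 = bd
byte 1: (f9 XOR b1) XOR 64 = 48 XOR 64 = 2c
byte 2: (93 XOR d1) XOR 6d = 42 XOR 6d = 2f
byte 3: (c5 XOR 65) XOR 69 = a0 XOR 69 = c9
byte 4: (5a XOR bd) XOR 6e = e7 XOR 6e = 89
byte 5: (8a XOR 21) XOR 20 = ab XOR 20 = 8b
byte 6: (51 XOR 6e) XOR 64 = 3f XOR 64 = 5b
byte 7: (0b XOR 8d) XOR 65 = 86 XOR 65 = e3
byte 8: (4c XOR bd) XOR 70 = f1 XOR 70 = 81
byte 9: (98 XOR 2b) XOR 6c = b3 XOR 6c = df
byte 10: (f3 XOR 19) XOR 6f = ea XOR 6f = 85

bd2c2fc9898b5be381df85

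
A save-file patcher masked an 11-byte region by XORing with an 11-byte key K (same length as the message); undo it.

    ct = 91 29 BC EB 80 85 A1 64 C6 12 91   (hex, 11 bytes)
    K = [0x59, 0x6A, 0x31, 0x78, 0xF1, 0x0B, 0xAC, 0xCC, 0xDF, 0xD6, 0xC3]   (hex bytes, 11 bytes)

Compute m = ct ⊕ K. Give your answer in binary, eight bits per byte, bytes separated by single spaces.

11001000 01000011 10001101 10010011 01110001 10001110 00001101 10101000 00011001 11000100 01010010

XOR is its own inverse, so applying the key byte-wise gives the result directly.
145 xor  89 = 200
 41 xor 106 =  67
188 xor  49 = 141
235 xor 120 = 147
128 xor 241 = 113
133 xor  11 = 142
161 xor 172 =  13
100 xor 204 = 168
198 xor 223 =  25
 18 xor 214 = 196
145 xor 195 =  82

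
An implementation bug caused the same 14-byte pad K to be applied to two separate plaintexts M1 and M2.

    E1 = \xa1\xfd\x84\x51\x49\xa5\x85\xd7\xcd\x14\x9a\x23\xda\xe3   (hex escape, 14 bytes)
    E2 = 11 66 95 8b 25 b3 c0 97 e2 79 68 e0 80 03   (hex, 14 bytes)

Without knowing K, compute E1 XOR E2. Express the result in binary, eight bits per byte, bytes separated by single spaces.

10110000 10011011 00010001 11011010 01101100 00010110 01000101 01000000 00101111 01101101 11110010 11000011 01011010 11100000

E1 ⊕ E2 = (M1 ⊕ K) ⊕ (M2 ⊕ K) = M1 ⊕ M2 — the shared key cancels under XOR.
161 ^  17 = 176
253 ^ 102 = 155
132 ^ 149 =  17
 81 ^ 139 = 218
 73 ^  37 = 108
165 ^ 179 =  22
133 ^ 192 =  69
215 ^ 151 =  64
205 ^ 226 =  47
 20 ^ 121 = 109
154 ^ 104 = 242
 35 ^ 224 = 195
218 ^ 128 =  90
227 ^   3 = 224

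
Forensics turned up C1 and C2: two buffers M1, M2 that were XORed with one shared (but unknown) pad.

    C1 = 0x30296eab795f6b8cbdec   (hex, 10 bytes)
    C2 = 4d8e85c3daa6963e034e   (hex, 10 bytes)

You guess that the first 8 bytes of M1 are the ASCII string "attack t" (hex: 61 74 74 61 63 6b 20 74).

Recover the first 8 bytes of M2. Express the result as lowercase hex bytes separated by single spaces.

First, C1 ⊕ C2 = (M1 ⊕ K) ⊕ (M2 ⊕ K) = M1 ⊕ M2, so the key drops out. Then M2 = (M1 ⊕ M2) ⊕ M1 over the first 8 bytes.
byte 0: (30 ⊕ 4d) ⊕ 61 = 7d ⊕ 61 = 1c
byte 1: (29 ⊕ 8e) ⊕ 74 = a7 ⊕ 74 = d3
byte 2: (6e ⊕ 85) ⊕ 74 = eb ⊕ 74 = 9f
byte 3: (ab ⊕ c3) ⊕ 61 = 68 ⊕ 61 = 09
byte 4: (79 ⊕ da) ⊕ 63 = a3 ⊕ 63 = c0
byte 5: (5f ⊕ a6) ⊕ 6b = f9 ⊕ 6b = 92
byte 6: (6b ⊕ 96) ⊕ 20 = fd ⊕ 20 = dd
byte 7: (8c ⊕ 3e) ⊕ 74 = b2 ⊕ 74 = c6

1c d3 9f 09 c0 92 dd c6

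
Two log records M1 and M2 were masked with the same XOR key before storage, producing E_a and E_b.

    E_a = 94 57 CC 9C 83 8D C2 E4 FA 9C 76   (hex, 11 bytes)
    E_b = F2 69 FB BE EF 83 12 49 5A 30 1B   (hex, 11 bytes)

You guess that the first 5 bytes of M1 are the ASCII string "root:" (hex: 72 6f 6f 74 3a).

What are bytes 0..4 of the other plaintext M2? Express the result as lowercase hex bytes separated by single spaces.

14 51 58 56 56

First, E_a ⊕ E_b = (M1 ⊕ K) ⊕ (M2 ⊕ K) = M1 ⊕ M2, so the key drops out. Then M2 = (M1 ⊕ M2) ⊕ M1 over the first 5 bytes.
byte 0: (94 XOR f2) XOR 72 = 66 XOR 72 = 14
byte 1: (57 XOR 69) XOR 6f = 3e XOR 6f = 51
byte 2: (cc XOR fb) XOR 6f = 37 XOR 6f = 58
byte 3: (9c XOR be) XOR 74 = 22 XOR 74 = 56
byte 4: (83 XOR ef) XOR 3a = 6c XOR 3a = 56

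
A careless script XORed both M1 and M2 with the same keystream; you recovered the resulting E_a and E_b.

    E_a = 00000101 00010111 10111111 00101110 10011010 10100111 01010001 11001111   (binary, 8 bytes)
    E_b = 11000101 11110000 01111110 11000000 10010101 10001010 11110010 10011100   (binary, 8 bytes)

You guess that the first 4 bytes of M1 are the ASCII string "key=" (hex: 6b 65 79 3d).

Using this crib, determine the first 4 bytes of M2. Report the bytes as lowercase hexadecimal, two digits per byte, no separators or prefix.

ab82b8d3

First, E_a ⊕ E_b = (M1 ⊕ K) ⊕ (M2 ⊕ K) = M1 ⊕ M2, so the key drops out. Then M2 = (M1 ⊕ M2) ⊕ M1 over the first 4 bytes.
byte 0: (05 ^ c5) ^ 6b = c0 ^ 6b = ab
byte 1: (17 ^ f0) ^ 65 = e7 ^ 65 = 82
byte 2: (bf ^ 7e) ^ 79 = c1 ^ 79 = b8
byte 3: (2e ^ c0) ^ 3d = ee ^ 3d = d3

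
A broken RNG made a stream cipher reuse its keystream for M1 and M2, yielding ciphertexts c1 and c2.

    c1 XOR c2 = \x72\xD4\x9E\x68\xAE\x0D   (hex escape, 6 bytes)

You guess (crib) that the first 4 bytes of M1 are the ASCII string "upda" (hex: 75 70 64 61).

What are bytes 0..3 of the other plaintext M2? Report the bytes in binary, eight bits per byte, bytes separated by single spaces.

Since c1 ⊕ c2 = M1 ⊕ M2, XORing with the guessed M1 bytes yields the corresponding M2 bytes: M2 = (c1 ⊕ c2) ⊕ M1.
byte 0: 72 ^ 75 = 07
byte 1: d4 ^ 70 = a4
byte 2: 9e ^ 64 = fa
byte 3: 68 ^ 61 = 09

00000111 10100100 11111010 00001001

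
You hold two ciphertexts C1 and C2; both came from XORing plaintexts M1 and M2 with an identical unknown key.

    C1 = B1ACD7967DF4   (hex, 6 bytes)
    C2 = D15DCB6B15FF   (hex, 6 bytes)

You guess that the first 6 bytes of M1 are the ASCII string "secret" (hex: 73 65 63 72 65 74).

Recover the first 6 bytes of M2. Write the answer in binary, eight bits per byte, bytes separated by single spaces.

First, C1 ⊕ C2 = (M1 ⊕ K) ⊕ (M2 ⊕ K) = M1 ⊕ M2, so the key drops out. Then M2 = (M1 ⊕ M2) ⊕ M1 over the first 6 bytes.
byte 0: (b1 xor d1) xor 73 = 60 xor 73 = 13
byte 1: (ac xor 5d) xor 65 = f1 xor 65 = 94
byte 2: (d7 xor cb) xor 63 = 1c xor 63 = 7f
byte 3: (96 xor 6b) xor 72 = fd xor 72 = 8f
byte 4: (7d xor 15) xor 65 = 68 xor 65 = 0d
byte 5: (f4 xor ff) xor 74 = 0b xor 74 = 7f

00010011 10010100 01111111 10001111 00001101 01111111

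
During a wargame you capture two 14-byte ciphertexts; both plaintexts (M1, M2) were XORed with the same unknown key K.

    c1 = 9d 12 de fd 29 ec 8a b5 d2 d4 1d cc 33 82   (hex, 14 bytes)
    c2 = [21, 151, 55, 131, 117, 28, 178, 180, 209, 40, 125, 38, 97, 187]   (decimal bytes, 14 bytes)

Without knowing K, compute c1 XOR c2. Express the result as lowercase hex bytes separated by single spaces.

88 85 e9 7e 5c f0 38 01 03 fc 60 ea 52 39

c1 ⊕ c2 = (M1 ⊕ K) ⊕ (M2 ⊕ K) = M1 ⊕ M2 — the shared key cancels under XOR.
byte 0: 9d ⊕ 15 = 88
byte 1: 12 ⊕ 97 = 85
byte 2: de ⊕ 37 = e9
byte 3: fd ⊕ 83 = 7e
byte 4: 29 ⊕ 75 = 5c
byte 5: ec ⊕ 1c = f0
byte 6: 8a ⊕ b2 = 38
byte 7: b5 ⊕ b4 = 01
byte 8: d2 ⊕ d1 = 03
byte 9: d4 ⊕ 28 = fc
byte 10: 1d ⊕ 7d = 60
byte 11: cc ⊕ 26 = ea
byte 12: 33 ⊕ 61 = 52
byte 13: 82 ⊕ bb = 39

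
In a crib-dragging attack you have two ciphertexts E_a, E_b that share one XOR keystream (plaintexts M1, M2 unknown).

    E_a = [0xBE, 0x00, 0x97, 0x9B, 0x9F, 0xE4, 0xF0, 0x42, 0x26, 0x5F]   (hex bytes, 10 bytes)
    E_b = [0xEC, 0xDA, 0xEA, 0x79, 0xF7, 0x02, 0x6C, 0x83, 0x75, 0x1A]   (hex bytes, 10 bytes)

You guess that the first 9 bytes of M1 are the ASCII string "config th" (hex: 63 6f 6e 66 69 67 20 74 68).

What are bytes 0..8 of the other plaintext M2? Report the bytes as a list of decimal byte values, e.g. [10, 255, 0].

First, E_a ⊕ E_b = (M1 ⊕ K) ⊕ (M2 ⊕ K) = M1 ⊕ M2, so the key drops out. Then M2 = (M1 ⊕ M2) ⊕ M1 over the first 9 bytes.
byte 0: (be ⊕ ec) ⊕ 63 = 52 ⊕ 63 = 31
byte 1: (00 ⊕ da) ⊕ 6f = da ⊕ 6f = b5
byte 2: (97 ⊕ ea) ⊕ 6e = 7d ⊕ 6e = 13
byte 3: (9b ⊕ 79) ⊕ 66 = e2 ⊕ 66 = 84
byte 4: (9f ⊕ f7) ⊕ 69 = 68 ⊕ 69 = 01
byte 5: (e4 ⊕ 02) ⊕ 67 = e6 ⊕ 67 = 81
byte 6: (f0 ⊕ 6c) ⊕ 20 = 9c ⊕ 20 = bc
byte 7: (42 ⊕ 83) ⊕ 74 = c1 ⊕ 74 = b5
byte 8: (26 ⊕ 75) ⊕ 68 = 53 ⊕ 68 = 3b

[49, 181, 19, 132, 1, 129, 188, 181, 59]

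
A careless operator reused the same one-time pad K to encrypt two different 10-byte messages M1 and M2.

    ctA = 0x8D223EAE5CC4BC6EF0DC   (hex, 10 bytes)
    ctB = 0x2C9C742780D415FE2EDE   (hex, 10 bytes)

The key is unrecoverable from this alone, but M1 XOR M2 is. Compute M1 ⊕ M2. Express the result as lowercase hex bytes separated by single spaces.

ctA ⊕ ctB = (M1 ⊕ K) ⊕ (M2 ⊕ K) = M1 ⊕ M2 — the shared key cancels under XOR.
10001101 XOR 00101100 = 10100001
00100010 XOR 10011100 = 10111110
00111110 XOR 01110100 = 01001010
10101110 XOR 00100111 = 10001001
01011100 XOR 10000000 = 11011100
11000100 XOR 11010100 = 00010000
10111100 XOR 00010101 = 10101001
01101110 XOR 11111110 = 10010000
11110000 XOR 00101110 = 11011110
11011100 XOR 11011110 = 00000010

a1 be 4a 89 dc 10 a9 90 de 02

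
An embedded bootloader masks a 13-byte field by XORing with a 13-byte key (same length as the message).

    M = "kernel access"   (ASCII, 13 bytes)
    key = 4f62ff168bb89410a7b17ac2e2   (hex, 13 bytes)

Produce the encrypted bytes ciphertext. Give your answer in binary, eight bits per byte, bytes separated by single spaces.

6b ^ 4f = 24
65 ^ 62 = 07
72 ^ ff = 8d
6e ^ 16 = 78
65 ^ 8b = ee
6c ^ b8 = d4
20 ^ 94 = b4
61 ^ 10 = 71
63 ^ a7 = c4
63 ^ b1 = d2
65 ^ 7a = 1f
73 ^ c2 = b1
73 ^ e2 = 91

00100100 00000111 10001101 01111000 11101110 11010100 10110100 01110001 11000100 11010010 00011111 10110001 10010001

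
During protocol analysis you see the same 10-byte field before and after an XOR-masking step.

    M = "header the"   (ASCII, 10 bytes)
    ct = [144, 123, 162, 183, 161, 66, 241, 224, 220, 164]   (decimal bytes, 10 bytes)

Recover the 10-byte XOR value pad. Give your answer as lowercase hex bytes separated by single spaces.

f8 1e c3 d3 c4 30 d1 94 b4 c1

Since ct = M ⊕ pad, XORing both sides with M gives pad = M ⊕ ct.
104 XOR 144 = 248
101 XOR 123 =  30
 97 XOR 162 = 195
100 XOR 183 = 211
101 XOR 161 = 196
114 XOR  66 =  48
 32 XOR 241 = 209
116 XOR 224 = 148
104 XOR 220 = 180
101 XOR 164 = 193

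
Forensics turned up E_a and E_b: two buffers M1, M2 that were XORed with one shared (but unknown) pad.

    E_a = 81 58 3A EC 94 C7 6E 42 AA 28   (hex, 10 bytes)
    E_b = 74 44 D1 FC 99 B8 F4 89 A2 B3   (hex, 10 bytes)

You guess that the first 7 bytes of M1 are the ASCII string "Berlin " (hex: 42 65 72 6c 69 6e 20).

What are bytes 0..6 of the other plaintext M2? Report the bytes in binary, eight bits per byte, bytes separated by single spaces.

First, E_a ⊕ E_b = (M1 ⊕ K) ⊕ (M2 ⊕ K) = M1 ⊕ M2, so the key drops out. Then M2 = (M1 ⊕ M2) ⊕ M1 over the first 7 bytes.
byte 0: (81 xor 74) xor 42 = f5 xor 42 = b7
byte 1: (58 xor 44) xor 65 = 1c xor 65 = 79
byte 2: (3a xor d1) xor 72 = eb xor 72 = 99
byte 3: (ec xor fc) xor 6c = 10 xor 6c = 7c
byte 4: (94 xor 99) xor 69 = 0d xor 69 = 64
byte 5: (c7 xor b8) xor 6e = 7f xor 6e = 11
byte 6: (6e xor f4) xor 20 = 9a xor 20 = ba

10110111 01111001 10011001 01111100 01100100 00010001 10111010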